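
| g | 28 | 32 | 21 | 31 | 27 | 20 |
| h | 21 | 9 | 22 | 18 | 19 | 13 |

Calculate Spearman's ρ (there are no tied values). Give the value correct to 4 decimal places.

-0.3714

Rank g: 4, 6, 2, 5, 3, 1
Rank h: 5, 1, 6, 3, 4, 2
d = rank(g) − rank(h): -1, 5, -4, 2, -1, -1; Σd² = 48
ρ = 1 − 6Σd² / [n(n²−1)] = 1 − 6×48 / (6×35) = 1 − 288/210 ≈ -0.3714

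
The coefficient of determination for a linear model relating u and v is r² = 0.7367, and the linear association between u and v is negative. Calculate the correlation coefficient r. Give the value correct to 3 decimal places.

|r| = √0.7367 = 0.858
The association is negative, so r = −0.858.

-0.858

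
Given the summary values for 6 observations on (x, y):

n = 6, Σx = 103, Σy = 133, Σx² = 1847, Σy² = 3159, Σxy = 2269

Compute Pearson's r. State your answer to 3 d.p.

-0.110

r = (nΣxy − ΣxΣy) / √[(nΣx² − (Σx)²)(nΣy² − (Σy)²)]
Numerator: 6×2269 − 103×133 = -85
Denominator: √[(11082 − 10609)(18954 − 17689)] = √[473 × 1265] = 773.5276
r = -85 / 773.5276 ≈ -0.110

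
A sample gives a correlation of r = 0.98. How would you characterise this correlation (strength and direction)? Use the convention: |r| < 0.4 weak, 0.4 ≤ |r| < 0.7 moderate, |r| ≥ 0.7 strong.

r = 0.98 > 0 so the relationship is positive.
|r| = 0.98, which falls in the strong range.

strong positive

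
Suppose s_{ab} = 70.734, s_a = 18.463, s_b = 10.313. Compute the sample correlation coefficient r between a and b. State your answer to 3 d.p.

0.371

r = Cov(a,b) / (s_a · s_b) = 70.734 / (18.463 × 10.313)
  = 70.734 / 190.4089 ≈ 0.371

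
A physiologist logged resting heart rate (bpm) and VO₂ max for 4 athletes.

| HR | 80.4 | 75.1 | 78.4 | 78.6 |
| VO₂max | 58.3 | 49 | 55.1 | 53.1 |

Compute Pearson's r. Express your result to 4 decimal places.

n = 4, Σx = 312.5, Σy = 215.5, Σx² = 24428.69, Σy² = 11655.51, Σxy = 16860.72
nΣxy − ΣxΣy = 67442.88 − 67343.75 = 99.13
nΣx² − (Σx)² = 97714.76 − 97656.25 = 58.51; nΣy² − (Σy)² = 46622.04 − 46440.25 = 181.79
r = 99.13 / √(58.51 × 181.79) = 99.13 / 103.1336 ≈ 0.9612

0.9612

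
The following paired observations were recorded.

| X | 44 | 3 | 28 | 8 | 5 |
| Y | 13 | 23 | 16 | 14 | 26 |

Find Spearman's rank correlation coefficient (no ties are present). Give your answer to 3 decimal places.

-0.800

Rank X: 5, 1, 4, 3, 2
Rank Y: 1, 4, 3, 2, 5
d = rank(X) − rank(Y): 4, -3, 1, 1, -3; Σd² = 36
ρ = 1 − 6Σd² / [n(n²−1)] = 1 − 6×36 / (5×24) = 1 − 216/120 ≈ -0.800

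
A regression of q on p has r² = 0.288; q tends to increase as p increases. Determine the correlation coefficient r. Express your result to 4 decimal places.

0.5367

|r| = √0.288 = 0.5367
The association is positive, so r = 0.5367.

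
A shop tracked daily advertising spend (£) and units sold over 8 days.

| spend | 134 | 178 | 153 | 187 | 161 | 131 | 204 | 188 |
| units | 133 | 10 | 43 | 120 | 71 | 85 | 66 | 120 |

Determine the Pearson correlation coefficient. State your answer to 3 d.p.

n = 8, Σx = 1336, Σy = 648, Σx² = 228060, Σy² = 65060, Σxy = 107211
nΣxy − ΣxΣy = 857688 − 865728 = -8040
nΣx² − (Σx)² = 1824480 − 1784896 = 39584; nΣy² − (Σy)² = 520480 − 419904 = 100576
r = -8040 / √(39584 × 100576) = -8040 / 63096.7541 ≈ -0.127

-0.127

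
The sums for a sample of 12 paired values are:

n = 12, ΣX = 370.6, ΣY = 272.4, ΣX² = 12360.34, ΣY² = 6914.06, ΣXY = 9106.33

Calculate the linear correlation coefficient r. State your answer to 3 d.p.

r = (nΣXY − ΣXΣY) / √[(nΣX² − (ΣX)²)(nΣY² − (ΣY)²)]
Numerator: 12×9106.33 − 370.6×272.4 = 8324.52
Denominator: √[(148324.08 − 137344.36)(82968.72 − 74201.76)] = √[10979.72 × 8766.96] = 9811.1552
r = 8324.52 / 9811.1552 ≈ 0.848

0.848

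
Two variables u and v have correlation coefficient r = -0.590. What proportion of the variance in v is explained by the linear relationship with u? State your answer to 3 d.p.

0.348

r² = (-0.590)² = 0.348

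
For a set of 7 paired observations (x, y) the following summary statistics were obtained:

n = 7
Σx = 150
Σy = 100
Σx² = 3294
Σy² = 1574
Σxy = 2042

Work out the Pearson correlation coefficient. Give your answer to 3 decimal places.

-0.937

r = (nΣxy − ΣxΣy) / √[(nΣx² − (Σx)²)(nΣy² − (Σy)²)]
Numerator: 7×2042 − 150×100 = -706
Denominator: √[(23058 − 22500)(11018 − 10000)] = √[558 × 1018] = 753.6869
r = -706 / 753.6869 ≈ -0.937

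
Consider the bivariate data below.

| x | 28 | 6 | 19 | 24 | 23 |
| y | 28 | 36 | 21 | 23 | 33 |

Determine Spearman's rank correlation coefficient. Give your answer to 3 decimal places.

Rank x: 5, 1, 2, 4, 3
Rank y: 3, 5, 1, 2, 4
d = rank(x) − rank(y): 2, -4, 1, 2, -1; Σd² = 26
ρ = 1 − 6Σd² / [n(n²−1)] = 1 − 6×26 / (5×24) = 1 − 156/120 ≈ -0.300

-0.300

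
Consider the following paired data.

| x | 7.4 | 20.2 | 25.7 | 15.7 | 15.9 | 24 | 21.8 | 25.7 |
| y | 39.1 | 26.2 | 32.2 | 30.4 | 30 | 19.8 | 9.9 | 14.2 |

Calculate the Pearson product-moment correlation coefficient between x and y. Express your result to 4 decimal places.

n = 8, Σx = 156.4, Σy = 201.8, Σx² = 3334.32, Σy² = 5767.94, Σxy = 3656.36
nΣxy − ΣxΣy = 29250.88 − 31561.52 = -2310.64
nΣx² − (Σx)² = 26674.56 − 24460.96 = 2213.6; nΣy² − (Σy)² = 46143.52 − 40723.24 = 5420.28
r = -2310.64 / √(2213.6 × 5420.28) = -2310.64 / 3463.8608 ≈ -0.6671

-0.6671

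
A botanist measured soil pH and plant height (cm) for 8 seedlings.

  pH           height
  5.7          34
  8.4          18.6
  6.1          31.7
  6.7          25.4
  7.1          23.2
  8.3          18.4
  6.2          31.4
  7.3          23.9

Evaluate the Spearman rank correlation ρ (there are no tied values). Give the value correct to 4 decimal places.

Rank pH: 1, 8, 2, 4, 5, 7, 3, 6
Rank height: 8, 2, 7, 5, 3, 1, 6, 4
d = rank(pH) − rank(height): -7, 6, -5, -1, 2, 6, -3, 2; Σd² = 164
ρ = 1 − 6Σd² / [n(n²−1)] = 1 − 6×164 / (8×63) = 1 − 984/504 ≈ -0.9524

-0.9524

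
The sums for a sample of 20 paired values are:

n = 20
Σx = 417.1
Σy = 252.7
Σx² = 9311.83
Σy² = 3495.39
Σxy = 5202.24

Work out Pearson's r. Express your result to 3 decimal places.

r = (nΣxy − ΣxΣy) / √[(nΣx² − (Σx)²)(nΣy² − (Σy)²)]
Numerator: 20×5202.24 − 417.1×252.7 = -1356.37
Denominator: √[(186236.6 − 173972.41)(69907.8 − 63857.29)] = √[12264.19 × 6050.51] = 8614.2094
r = -1356.37 / 8614.2094 ≈ -0.157

-0.157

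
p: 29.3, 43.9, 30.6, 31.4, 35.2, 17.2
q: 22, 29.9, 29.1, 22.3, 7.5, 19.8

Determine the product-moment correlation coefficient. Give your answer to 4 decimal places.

n = 6, Σp = 187.6, Σq = 130.6, Σp² = 6242.9, Σq² = 3170.4, Σpq = 4152.45
nΣpq − ΣpΣq = 24914.7 − 24500.56 = 414.14
nΣp² − (Σp)² = 37457.4 − 35193.76 = 2263.64; nΣq² − (Σq)² = 19022.4 − 17056.36 = 1966.04
r = 414.14 / √(2263.64 × 1966.04) = 414.14 / 2109.5987 ≈ 0.1963

0.1963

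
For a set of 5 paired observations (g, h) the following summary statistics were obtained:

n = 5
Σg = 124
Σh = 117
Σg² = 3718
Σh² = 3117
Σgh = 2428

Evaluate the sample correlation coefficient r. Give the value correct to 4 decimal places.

r = (nΣgh − ΣgΣh) / √[(nΣg² − (Σg)²)(nΣh² − (Σh)²)]
Numerator: 5×2428 − 124×117 = -2368
Denominator: √[(18590 − 15376)(15585 − 13689)] = √[3214 × 1896] = 2468.5510
r = -2368 / 2468.5510 ≈ -0.9593

-0.9593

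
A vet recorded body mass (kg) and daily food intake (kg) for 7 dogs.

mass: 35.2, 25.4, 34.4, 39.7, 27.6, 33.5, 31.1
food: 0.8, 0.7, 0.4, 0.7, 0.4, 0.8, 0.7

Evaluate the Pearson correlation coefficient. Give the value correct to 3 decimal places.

0.248

n = 7, Σx = 226.9, Σy = 4.5, Σx² = 7494.87, Σy² = 3.07, Σxy = 147.1
nΣxy − ΣxΣy = 1029.7 − 1021.05 = 8.65
nΣx² − (Σx)² = 52464.09 − 51483.61 = 980.48; nΣy² − (Σy)² = 21.49 − 20.25 = 1.24
r = 8.65 / √(980.48 × 1.24) = 8.65 / 34.8683 ≈ 0.248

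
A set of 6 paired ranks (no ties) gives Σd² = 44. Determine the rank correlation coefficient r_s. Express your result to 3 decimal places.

ρ = 1 − 6Σd² / [n(n²−1)] = 1 − 6×44 / (6×35)
  = 1 − 264/210 = 1 − 1.2571 ≈ -0.257

-0.257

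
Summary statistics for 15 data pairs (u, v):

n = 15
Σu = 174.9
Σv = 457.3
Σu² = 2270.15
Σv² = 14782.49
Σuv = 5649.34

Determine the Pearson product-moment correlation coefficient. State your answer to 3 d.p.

r = (nΣuv − ΣuΣv) / √[(nΣu² − (Σu)²)(nΣv² − (Σv)²)]
Numerator: 15×5649.34 − 174.9×457.3 = 4758.33
Denominator: √[(34052.25 − 30590.01)(221737.35 − 209123.29)] = √[3462.24 × 12614.06] = 6608.5477
r = 4758.33 / 6608.5477 ≈ 0.720

0.720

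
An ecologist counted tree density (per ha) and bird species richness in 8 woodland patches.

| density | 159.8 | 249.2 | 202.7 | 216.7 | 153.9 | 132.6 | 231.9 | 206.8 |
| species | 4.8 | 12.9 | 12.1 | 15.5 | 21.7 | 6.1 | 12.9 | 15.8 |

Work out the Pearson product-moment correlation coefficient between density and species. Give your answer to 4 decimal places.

0.2775

n = 8, Σx = 1553.6, Σy = 101.8, Σx² = 313494.68, Σy² = 1500.26, Σxy = 20200.68
nΣxy − ΣxΣy = 161605.44 − 158156.48 = 3448.96
nΣx² − (Σx)² = 2507957.44 − 2413672.96 = 94284.48; nΣy² − (Σy)² = 12002.08 − 10363.24 = 1638.84
r = 3448.96 / √(94284.48 × 1638.84) = 3448.96 / 12430.4938 ≈ 0.2775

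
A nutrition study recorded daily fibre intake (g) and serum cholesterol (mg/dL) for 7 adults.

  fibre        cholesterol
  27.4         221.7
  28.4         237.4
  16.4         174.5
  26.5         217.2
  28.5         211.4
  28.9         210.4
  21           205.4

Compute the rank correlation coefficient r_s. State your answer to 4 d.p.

0.4286

Rank fibre: 4, 5, 1, 3, 6, 7, 2
Rank cholesterol: 6, 7, 1, 5, 4, 3, 2
d = rank(fibre) − rank(cholesterol): -2, -2, 0, -2, 2, 4, 0; Σd² = 32
ρ = 1 − 6Σd² / [n(n²−1)] = 1 − 6×32 / (7×48) = 1 − 192/336 ≈ 0.4286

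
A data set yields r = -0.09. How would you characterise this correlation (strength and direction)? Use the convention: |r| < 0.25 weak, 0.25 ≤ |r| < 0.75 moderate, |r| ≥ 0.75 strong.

weak negative

r = -0.09 < 0 so the relationship is negative.
|r| = 0.09, which falls in the weak range.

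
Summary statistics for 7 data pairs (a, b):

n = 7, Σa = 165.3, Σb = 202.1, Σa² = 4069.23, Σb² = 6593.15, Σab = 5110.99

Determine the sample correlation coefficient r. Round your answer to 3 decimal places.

0.955

r = (nΣab − ΣaΣb) / √[(nΣa² − (Σa)²)(nΣb² − (Σb)²)]
Numerator: 7×5110.99 − 165.3×202.1 = 2369.8
Denominator: √[(28484.61 − 27324.09)(46152.05 − 40844.41)] = √[1160.52 × 5307.64] = 2481.8587
r = 2369.8 / 2481.8587 ≈ 0.955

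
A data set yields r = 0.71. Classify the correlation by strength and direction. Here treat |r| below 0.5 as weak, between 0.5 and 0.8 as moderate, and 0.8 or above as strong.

moderate positive

r = 0.71 > 0 so the relationship is positive.
|r| = 0.71, which falls in the moderate range.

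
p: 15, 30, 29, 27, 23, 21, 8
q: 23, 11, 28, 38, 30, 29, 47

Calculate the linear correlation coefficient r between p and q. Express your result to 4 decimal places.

n = 7, Σp = 153, Σq = 206, Σp² = 3729, Σq² = 6828, Σpq = 4188
nΣpq − ΣpΣq = 29316 − 31518 = -2202
nΣp² − (Σp)² = 26103 − 23409 = 2694; nΣq² − (Σq)² = 47796 − 42436 = 5360
r = -2202 / √(2694 × 5360) = -2202 / 3799.9789 ≈ -0.5795

-0.5795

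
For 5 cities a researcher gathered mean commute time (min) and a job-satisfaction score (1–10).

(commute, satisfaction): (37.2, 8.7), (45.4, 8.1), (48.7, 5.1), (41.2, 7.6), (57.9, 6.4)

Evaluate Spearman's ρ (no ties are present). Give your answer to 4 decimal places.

-0.8000

Rank commute: 1, 3, 4, 2, 5
Rank satisfaction: 5, 4, 1, 3, 2
d = rank(commute) − rank(satisfaction): -4, -1, 3, -1, 3; Σd² = 36
ρ = 1 − 6Σd² / [n(n²−1)] = 1 − 6×36 / (5×24) = 1 − 216/120 ≈ -0.8000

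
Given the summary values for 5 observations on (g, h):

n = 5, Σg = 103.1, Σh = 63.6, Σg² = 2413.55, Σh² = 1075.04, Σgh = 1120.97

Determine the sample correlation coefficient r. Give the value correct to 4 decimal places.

-0.6885

r = (nΣgh − ΣgΣh) / √[(nΣg² − (Σg)²)(nΣh² − (Σh)²)]
Numerator: 5×1120.97 − 103.1×63.6 = -952.31
Denominator: √[(12067.75 − 10629.61)(5375.2 − 4044.96)] = √[1438.14 × 1330.24] = 1383.1382
r = -952.31 / 1383.1382 ≈ -0.6885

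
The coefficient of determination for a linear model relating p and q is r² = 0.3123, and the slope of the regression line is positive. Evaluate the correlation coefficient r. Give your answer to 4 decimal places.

|r| = √0.3123 = 0.5588
The association is positive, so r = 0.5588.

0.5588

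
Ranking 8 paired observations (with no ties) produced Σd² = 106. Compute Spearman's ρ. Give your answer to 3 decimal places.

ρ = 1 − 6Σd² / [n(n²−1)] = 1 − 6×106 / (8×63)
  = 1 − 636/504 = 1 − 1.2619 ≈ -0.262

-0.262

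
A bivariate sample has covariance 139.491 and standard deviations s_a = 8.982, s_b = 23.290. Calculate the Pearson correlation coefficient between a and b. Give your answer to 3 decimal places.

r = Cov(a,b) / (s_a · s_b) = 139.491 / (8.982 × 23.290)
  = 139.491 / 209.1908 ≈ 0.667

0.667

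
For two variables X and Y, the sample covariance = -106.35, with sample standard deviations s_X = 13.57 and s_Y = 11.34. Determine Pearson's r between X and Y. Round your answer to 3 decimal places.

r = Cov(X,Y) / (s_X · s_Y) = -106.35 / (13.57 × 11.34)
  = -106.35 / 153.8838 ≈ -0.691

-0.691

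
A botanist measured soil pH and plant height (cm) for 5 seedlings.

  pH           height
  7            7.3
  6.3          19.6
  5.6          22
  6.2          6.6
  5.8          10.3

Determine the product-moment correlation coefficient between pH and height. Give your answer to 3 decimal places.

-0.530

n = 5, Σx = 30.9, Σy = 65.8, Σx² = 192.13, Σy² = 1071.1, Σxy = 398.44
nΣxy − ΣxΣy = 1992.2 − 2033.22 = -41.02
nΣx² − (Σx)² = 960.65 − 954.81 = 5.84; nΣy² − (Σy)² = 5355.5 − 4329.64 = 1025.86
r = -41.02 / √(5.84 × 1025.86) = -41.02 / 77.4017 ≈ -0.530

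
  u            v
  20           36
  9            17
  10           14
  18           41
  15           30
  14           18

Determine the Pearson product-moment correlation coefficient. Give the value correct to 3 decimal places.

0.895

n = 6, Σu = 86, Σv = 156, Σu² = 1326, Σv² = 4686, Σuv = 2453
nΣuv − ΣuΣv = 14718 − 13416 = 1302
nΣu² − (Σu)² = 7956 − 7396 = 560; nΣv² − (Σv)² = 28116 − 24336 = 3780
r = 1302 / √(560 × 3780) = 1302 / 1454.9227 ≈ 0.895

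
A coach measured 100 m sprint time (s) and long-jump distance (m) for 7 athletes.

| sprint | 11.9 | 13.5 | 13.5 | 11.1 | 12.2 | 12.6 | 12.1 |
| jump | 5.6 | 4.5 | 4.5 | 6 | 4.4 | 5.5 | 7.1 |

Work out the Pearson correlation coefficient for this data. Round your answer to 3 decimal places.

n = 7, Σx = 86.9, Σy = 37.6, Σx² = 1083.33, Σy² = 207.88, Σxy = 463.63
nΣxy − ΣxΣy = 3245.41 − 3267.44 = -22.03
nΣx² − (Σx)² = 7583.31 − 7551.61 = 31.7; nΣy² − (Σy)² = 1455.16 − 1413.76 = 41.4
r = -22.03 / √(31.7 × 41.4) = -22.03 / 36.2268 ≈ -0.608

-0.608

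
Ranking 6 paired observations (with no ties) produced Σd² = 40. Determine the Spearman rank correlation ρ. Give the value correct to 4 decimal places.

ρ = 1 − 6Σd² / [n(n²−1)] = 1 − 6×40 / (6×35)
  = 1 − 240/210 = 1 − 1.14286 ≈ -0.1429

-0.1429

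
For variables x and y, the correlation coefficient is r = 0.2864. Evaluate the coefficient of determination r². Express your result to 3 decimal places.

0.082

r² = (0.2864)² = 0.082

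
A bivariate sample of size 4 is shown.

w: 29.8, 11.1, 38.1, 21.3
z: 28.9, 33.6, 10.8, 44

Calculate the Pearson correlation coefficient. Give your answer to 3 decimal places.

n = 4, Σw = 100.3, Σz = 117.3, Σw² = 2916.55, Σz² = 4016.81, Σwz = 2582.86
nΣwz − ΣwΣz = 10331.44 − 11765.19 = -1433.75
nΣw² − (Σw)² = 11666.2 − 10060.09 = 1606.11; nΣz² − (Σz)² = 16067.24 − 13759.29 = 2307.95
r = -1433.75 / √(1606.11 × 2307.95) = -1433.75 / 1925.3108 ≈ -0.745

-0.745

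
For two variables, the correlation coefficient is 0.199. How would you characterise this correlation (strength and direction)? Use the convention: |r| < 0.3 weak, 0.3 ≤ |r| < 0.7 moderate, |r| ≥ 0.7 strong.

r = 0.199 > 0 so the relationship is positive.
|r| = 0.199, which falls in the weak range.

weak positive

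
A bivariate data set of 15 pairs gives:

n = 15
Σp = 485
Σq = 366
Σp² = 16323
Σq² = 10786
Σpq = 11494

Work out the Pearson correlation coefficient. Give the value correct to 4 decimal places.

r = (nΣpq − ΣpΣq) / √[(nΣp² − (Σp)²)(nΣq² − (Σq)²)]
Numerator: 15×11494 − 485×366 = -5100
Denominator: √[(244845 − 235225)(161790 − 133956)] = √[9620 × 27834] = 16363.4678
r = -5100 / 16363.4678 ≈ -0.3117

-0.3117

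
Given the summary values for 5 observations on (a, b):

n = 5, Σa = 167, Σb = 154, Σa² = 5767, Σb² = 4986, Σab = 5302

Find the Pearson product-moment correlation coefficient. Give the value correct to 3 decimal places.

r = (nΣab − ΣaΣb) / √[(nΣa² − (Σa)²)(nΣb² − (Σb)²)]
Numerator: 5×5302 − 167×154 = 792
Denominator: √[(28835 − 27889)(24930 − 23716)] = √[946 × 1214] = 1071.6548
r = 792 / 1071.6548 ≈ 0.739

0.739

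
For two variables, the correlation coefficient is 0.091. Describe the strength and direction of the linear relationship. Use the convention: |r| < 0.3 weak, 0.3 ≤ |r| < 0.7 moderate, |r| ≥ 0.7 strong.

weak positive

r = 0.091 > 0 so the relationship is positive.
|r| = 0.091, which falls in the weak range.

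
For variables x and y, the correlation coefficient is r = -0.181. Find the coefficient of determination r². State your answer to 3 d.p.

r² = (-0.181)² = 0.033

0.033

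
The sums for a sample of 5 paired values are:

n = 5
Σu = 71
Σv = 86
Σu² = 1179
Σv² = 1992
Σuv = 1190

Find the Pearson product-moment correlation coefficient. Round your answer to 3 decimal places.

-0.105

r = (nΣuv − ΣuΣv) / √[(nΣu² − (Σu)²)(nΣv² − (Σv)²)]
Numerator: 5×1190 − 71×86 = -156
Denominator: √[(5895 − 5041)(9960 − 7396)] = √[854 × 2564] = 1479.7486
r = -156 / 1479.7486 ≈ -0.105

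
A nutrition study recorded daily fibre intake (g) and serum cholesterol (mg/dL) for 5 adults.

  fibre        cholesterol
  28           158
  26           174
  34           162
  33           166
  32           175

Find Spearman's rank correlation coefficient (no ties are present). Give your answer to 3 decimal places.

-0.200

Rank fibre: 2, 1, 5, 4, 3
Rank cholesterol: 1, 4, 2, 3, 5
d = rank(fibre) − rank(cholesterol): 1, -3, 3, 1, -2; Σd² = 24
ρ = 1 − 6Σd² / [n(n²−1)] = 1 − 6×24 / (5×24) = 1 − 144/120 ≈ -0.200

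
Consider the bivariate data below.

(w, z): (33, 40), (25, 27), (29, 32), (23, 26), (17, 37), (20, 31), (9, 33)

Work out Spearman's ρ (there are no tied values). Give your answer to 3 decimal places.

0.036

Rank w: 7, 5, 6, 4, 2, 3, 1
Rank z: 7, 2, 4, 1, 6, 3, 5
d = rank(w) − rank(z): 0, 3, 2, 3, -4, 0, -4; Σd² = 54
ρ = 1 − 6Σd² / [n(n²−1)] = 1 − 6×54 / (7×48) = 1 − 324/336 ≈ 0.036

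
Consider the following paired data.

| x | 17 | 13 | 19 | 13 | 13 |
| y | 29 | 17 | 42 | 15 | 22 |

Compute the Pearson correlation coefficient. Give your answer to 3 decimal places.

0.954

n = 5, Σx = 75, Σy = 125, Σx² = 1157, Σy² = 3603, Σxy = 1993
nΣxy − ΣxΣy = 9965 − 9375 = 590
nΣx² − (Σx)² = 5785 − 5625 = 160; nΣy² − (Σy)² = 18015 − 15625 = 2390
r = 590 / √(160 × 2390) = 590 / 618.3850 ≈ 0.954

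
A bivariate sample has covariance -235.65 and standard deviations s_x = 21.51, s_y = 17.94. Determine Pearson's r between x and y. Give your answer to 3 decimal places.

r = Cov(x,y) / (s_x · s_y) = -235.65 / (21.51 × 17.94)
  = -235.65 / 385.8894 ≈ -0.611

-0.611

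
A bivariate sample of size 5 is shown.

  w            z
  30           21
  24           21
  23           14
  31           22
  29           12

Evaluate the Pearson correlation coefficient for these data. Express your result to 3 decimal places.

0.296

n = 5, Σw = 137, Σz = 90, Σw² = 3807, Σz² = 1706, Σwz = 2486
nΣwz − ΣwΣz = 12430 − 12330 = 100
nΣw² − (Σw)² = 19035 − 18769 = 266; nΣz² − (Σz)² = 8530 − 8100 = 430
r = 100 / √(266 × 430) = 100 / 338.2011 ≈ 0.296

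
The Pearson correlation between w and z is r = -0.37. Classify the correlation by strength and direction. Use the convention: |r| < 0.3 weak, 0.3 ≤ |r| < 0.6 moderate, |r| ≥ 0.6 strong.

moderate negative

r = -0.37 < 0 so the relationship is negative.
|r| = 0.37, which falls in the moderate range.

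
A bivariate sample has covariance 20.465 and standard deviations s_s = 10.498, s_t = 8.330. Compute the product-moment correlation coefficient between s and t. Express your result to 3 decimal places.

r = Cov(s,t) / (s_s · s_t) = 20.465 / (10.498 × 8.330)
  = 20.465 / 87.4483 ≈ 0.234

0.234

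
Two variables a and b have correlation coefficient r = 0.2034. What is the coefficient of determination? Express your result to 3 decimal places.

r² = (0.2034)² = 0.041

0.041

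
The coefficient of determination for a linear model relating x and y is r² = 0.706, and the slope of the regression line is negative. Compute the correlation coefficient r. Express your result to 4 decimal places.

|r| = √0.706 = 0.8402
The association is negative, so r = −0.8402.

-0.8402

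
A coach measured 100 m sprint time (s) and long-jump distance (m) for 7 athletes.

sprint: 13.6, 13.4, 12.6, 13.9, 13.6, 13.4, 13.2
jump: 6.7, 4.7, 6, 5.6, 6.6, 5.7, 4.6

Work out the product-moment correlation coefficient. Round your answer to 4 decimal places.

0.1521

n = 7, Σx = 93.7, Σy = 39.9, Σx² = 1255.25, Σy² = 231.55, Σxy = 534.4
nΣxy − ΣxΣy = 3740.8 − 3738.63 = 2.17
nΣx² − (Σx)² = 8786.75 − 8779.69 = 7.06; nΣy² − (Σy)² = 1620.85 − 1592.01 = 28.84
r = 2.17 / √(7.06 × 28.84) = 2.17 / 14.2692 ≈ 0.1521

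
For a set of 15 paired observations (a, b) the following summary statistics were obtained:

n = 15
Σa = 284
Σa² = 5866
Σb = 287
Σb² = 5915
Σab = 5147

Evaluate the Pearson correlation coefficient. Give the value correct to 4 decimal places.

r = (nΣab − ΣaΣb) / √[(nΣa² − (Σa)²)(nΣb² − (Σb)²)]
Numerator: 15×5147 − 284×287 = -4303
Denominator: √[(87990 − 80656)(88725 − 82369)] = √[7334 × 6356] = 6827.5108
r = -4303 / 6827.5108 ≈ -0.6302

-0.6302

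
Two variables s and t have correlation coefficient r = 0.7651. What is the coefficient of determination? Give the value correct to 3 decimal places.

r² = (0.7651)² = 0.585

0.585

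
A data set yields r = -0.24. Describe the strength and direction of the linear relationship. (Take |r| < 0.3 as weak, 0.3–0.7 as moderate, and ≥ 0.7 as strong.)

r = -0.24 < 0 so the relationship is negative.
|r| = 0.24, which falls in the weak range.

weak negative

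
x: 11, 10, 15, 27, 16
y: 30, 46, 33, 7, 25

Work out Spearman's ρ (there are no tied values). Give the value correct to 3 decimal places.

-0.900

Rank x: 2, 1, 3, 5, 4
Rank y: 3, 5, 4, 1, 2
d = rank(x) − rank(y): -1, -4, -1, 4, 2; Σd² = 38
ρ = 1 − 6Σd² / [n(n²−1)] = 1 − 6×38 / (5×24) = 1 − 228/120 ≈ -0.900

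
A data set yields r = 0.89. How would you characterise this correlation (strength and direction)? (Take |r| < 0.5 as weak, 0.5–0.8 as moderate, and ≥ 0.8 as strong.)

strong positive

r = 0.89 > 0 so the relationship is positive.
|r| = 0.89, which falls in the strong range.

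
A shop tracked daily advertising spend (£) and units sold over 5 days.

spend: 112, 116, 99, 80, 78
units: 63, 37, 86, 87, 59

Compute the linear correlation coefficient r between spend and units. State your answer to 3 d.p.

-0.531

n = 5, Σx = 485, Σy = 332, Σx² = 48285, Σy² = 23784, Σxy = 31424
nΣxy − ΣxΣy = 157120 − 161020 = -3900
nΣx² − (Σx)² = 241425 − 235225 = 6200; nΣy² − (Σy)² = 118920 − 110224 = 8696
r = -3900 / √(6200 × 8696) = -3900 / 7342.6971 ≈ -0.531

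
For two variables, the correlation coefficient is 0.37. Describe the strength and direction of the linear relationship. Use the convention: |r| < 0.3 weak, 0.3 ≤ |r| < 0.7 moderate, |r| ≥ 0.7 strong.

moderate positive

r = 0.37 > 0 so the relationship is positive.
|r| = 0.37, which falls in the moderate range.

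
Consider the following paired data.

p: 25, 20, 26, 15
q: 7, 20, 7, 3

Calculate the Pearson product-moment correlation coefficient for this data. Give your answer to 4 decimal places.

0.0577

n = 4, Σp = 86, Σq = 37, Σp² = 1926, Σq² = 507, Σpq = 802
nΣpq − ΣpΣq = 3208 − 3182 = 26
nΣp² − (Σp)² = 7704 − 7396 = 308; nΣq² − (Σq)² = 2028 − 1369 = 659
r = 26 / √(308 × 659) = 26 / 450.5241 ≈ 0.0577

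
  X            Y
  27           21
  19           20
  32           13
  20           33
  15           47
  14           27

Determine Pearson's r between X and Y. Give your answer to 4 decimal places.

-0.7176

n = 6, ΣX = 127, ΣY = 161, ΣX² = 2935, ΣY² = 5037, ΣXY = 3106
nΣXY − ΣXΣY = 18636 − 20447 = -1811
nΣX² − (ΣX)² = 17610 − 16129 = 1481; nΣY² − (ΣY)² = 30222 − 25921 = 4301
r = -1811 / √(1481 × 4301) = -1811 / 2523.8425 ≈ -0.7176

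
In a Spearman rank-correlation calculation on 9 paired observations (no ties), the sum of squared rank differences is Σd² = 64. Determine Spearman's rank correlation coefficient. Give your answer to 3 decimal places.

0.467

ρ = 1 − 6Σd² / [n(n²−1)] = 1 − 6×64 / (9×80)
  = 1 − 384/720 = 1 − 0.5333 ≈ 0.467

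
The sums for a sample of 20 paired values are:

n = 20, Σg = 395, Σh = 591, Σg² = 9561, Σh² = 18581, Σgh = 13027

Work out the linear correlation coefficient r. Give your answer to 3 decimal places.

0.966

r = (nΣgh − ΣgΣh) / √[(nΣg² − (Σg)²)(nΣh² − (Σh)²)]
Numerator: 20×13027 − 395×591 = 27095
Denominator: √[(191220 − 156025)(371620 − 349281)] = √[35195 × 22339] = 28039.6345
r = 27095 / 28039.6345 ≈ 0.966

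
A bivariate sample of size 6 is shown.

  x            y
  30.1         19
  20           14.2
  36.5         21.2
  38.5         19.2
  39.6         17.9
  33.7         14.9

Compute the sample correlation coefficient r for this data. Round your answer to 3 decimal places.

0.629

n = 6, Σx = 198.4, Σy = 106.4, Σx² = 6824.36, Σy² = 1923.14, Σxy = 3579.87
nΣxy − ΣxΣy = 21479.22 − 21109.76 = 369.46
nΣx² − (Σx)² = 40946.16 − 39362.56 = 1583.6; nΣy² − (Σy)² = 11538.84 − 11320.96 = 217.88
r = 369.46 / √(1583.6 × 217.88) = 369.46 / 587.3966 ≈ 0.629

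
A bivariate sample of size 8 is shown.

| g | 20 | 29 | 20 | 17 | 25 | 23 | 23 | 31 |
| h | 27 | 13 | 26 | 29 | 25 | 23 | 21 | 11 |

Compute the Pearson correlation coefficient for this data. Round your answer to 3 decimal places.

n = 8, Σg = 188, Σh = 175, Σg² = 4574, Σh² = 4131, Σgh = 3908
nΣgh − ΣgΣh = 31264 − 32900 = -1636
nΣg² − (Σg)² = 36592 − 35344 = 1248; nΣh² − (Σh)² = 33048 − 30625 = 2423
r = -1636 / √(1248 × 2423) = -1636 / 1738.9376 ≈ -0.941

-0.941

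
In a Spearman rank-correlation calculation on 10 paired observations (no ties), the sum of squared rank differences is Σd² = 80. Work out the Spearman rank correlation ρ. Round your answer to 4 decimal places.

ρ = 1 − 6Σd² / [n(n²−1)] = 1 − 6×80 / (10×99)
  = 1 − 480/990 = 1 − 0.48485 ≈ 0.5152

0.5152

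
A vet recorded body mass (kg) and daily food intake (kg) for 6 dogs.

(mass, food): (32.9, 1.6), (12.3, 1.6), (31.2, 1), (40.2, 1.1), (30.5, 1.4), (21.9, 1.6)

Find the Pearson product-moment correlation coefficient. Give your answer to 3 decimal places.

-0.629

n = 6, Σx = 169, Σy = 8.3, Σx² = 5233.04, Σy² = 11.85, Σxy = 225.48
nΣxy − ΣxΣy = 1352.88 − 1402.7 = -49.82
nΣx² − (Σx)² = 31398.24 − 28561 = 2837.24; nΣy² − (Σy)² = 71.1 − 68.89 = 2.21
r = -49.82 / √(2837.24 × 2.21) = -49.82 / 79.1852 ≈ -0.629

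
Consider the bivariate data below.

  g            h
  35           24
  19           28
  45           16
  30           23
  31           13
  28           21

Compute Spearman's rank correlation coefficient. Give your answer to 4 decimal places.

-0.4857

Rank g: 5, 1, 6, 3, 4, 2
Rank h: 5, 6, 2, 4, 1, 3
d = rank(g) − rank(h): 0, -5, 4, -1, 3, -1; Σd² = 52
ρ = 1 − 6Σd² / [n(n²−1)] = 1 − 6×52 / (6×35) = 1 − 312/210 ≈ -0.4857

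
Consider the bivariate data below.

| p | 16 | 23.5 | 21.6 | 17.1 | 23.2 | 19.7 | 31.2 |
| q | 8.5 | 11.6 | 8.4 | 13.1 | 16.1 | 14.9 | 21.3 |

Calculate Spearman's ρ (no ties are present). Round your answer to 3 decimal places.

Rank p: 1, 6, 4, 2, 5, 3, 7
Rank q: 2, 3, 1, 4, 6, 5, 7
d = rank(p) − rank(q): -1, 3, 3, -2, -1, -2, 0; Σd² = 28
ρ = 1 − 6Σd² / [n(n²−1)] = 1 − 6×28 / (7×48) = 1 − 168/336 ≈ 0.500

0.500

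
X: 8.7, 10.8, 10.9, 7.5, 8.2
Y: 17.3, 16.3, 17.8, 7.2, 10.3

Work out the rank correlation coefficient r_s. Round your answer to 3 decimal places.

Rank X: 3, 4, 5, 1, 2
Rank Y: 4, 3, 5, 1, 2
d = rank(X) − rank(Y): -1, 1, 0, 0, 0; Σd² = 2
ρ = 1 − 6Σd² / [n(n²−1)] = 1 − 6×2 / (5×24) = 1 − 12/120 ≈ 0.900

0.900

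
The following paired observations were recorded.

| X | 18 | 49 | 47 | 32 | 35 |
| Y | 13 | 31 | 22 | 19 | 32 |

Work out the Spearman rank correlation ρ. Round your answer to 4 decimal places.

Rank X: 1, 5, 4, 2, 3
Rank Y: 1, 4, 3, 2, 5
d = rank(X) − rank(Y): 0, 1, 1, 0, -2; Σd² = 6
ρ = 1 − 6Σd² / [n(n²−1)] = 1 − 6×6 / (5×24) = 1 − 36/120 ≈ 0.7000

0.7000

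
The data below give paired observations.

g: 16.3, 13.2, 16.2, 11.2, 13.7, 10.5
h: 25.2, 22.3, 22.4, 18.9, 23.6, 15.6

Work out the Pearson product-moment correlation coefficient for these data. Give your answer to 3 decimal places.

0.864

n = 6, Σg = 81.1, Σh = 128, Σg² = 1125.75, Σh² = 2791.62, Σgh = 1766.8
nΣgh − ΣgΣh = 10600.8 − 10380.8 = 220
nΣg² − (Σg)² = 6754.5 − 6577.21 = 177.29; nΣh² − (Σh)² = 16749.72 − 16384 = 365.72
r = 220 / √(177.29 × 365.72) = 220 / 254.6340 ≈ 0.864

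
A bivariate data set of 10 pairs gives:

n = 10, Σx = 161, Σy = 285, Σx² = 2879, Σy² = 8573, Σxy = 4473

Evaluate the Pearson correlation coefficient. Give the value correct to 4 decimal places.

r = (nΣxy − ΣxΣy) / √[(nΣx² − (Σx)²)(nΣy² − (Σy)²)]
Numerator: 10×4473 − 161×285 = -1155
Denominator: √[(28790 − 25921)(85730 − 81225)] = √[2869 × 4505] = 3595.1140
r = -1155 / 3595.1140 ≈ -0.3213

-0.3213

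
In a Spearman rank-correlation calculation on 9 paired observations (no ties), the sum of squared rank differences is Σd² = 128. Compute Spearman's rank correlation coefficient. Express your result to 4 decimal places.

ρ = 1 − 6Σd² / [n(n²−1)] = 1 − 6×128 / (9×80)
  = 1 − 768/720 = 1 − 1.06667 ≈ -0.0667

-0.0667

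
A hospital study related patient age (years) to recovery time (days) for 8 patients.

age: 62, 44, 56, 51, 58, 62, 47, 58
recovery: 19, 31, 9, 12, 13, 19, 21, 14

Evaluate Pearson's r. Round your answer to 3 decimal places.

-0.512

n = 8, Σx = 438, Σy = 138, Σx² = 24298, Σy² = 2714, Σxy = 7389
nΣxy − ΣxΣy = 59112 − 60444 = -1332
nΣx² − (Σx)² = 194384 − 191844 = 2540; nΣy² − (Σy)² = 21712 − 19044 = 2668
r = -1332 / √(2540 × 2668) = -1332 / 2603.2134 ≈ -0.512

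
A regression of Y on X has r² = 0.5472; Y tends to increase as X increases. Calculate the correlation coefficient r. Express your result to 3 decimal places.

0.740

|r| = √0.5472 = 0.740
The association is positive, so r = 0.740.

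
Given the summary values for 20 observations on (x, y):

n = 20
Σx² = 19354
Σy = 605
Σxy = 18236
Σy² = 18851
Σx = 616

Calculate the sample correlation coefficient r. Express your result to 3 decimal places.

r = (nΣxy − ΣxΣy) / √[(nΣx² − (Σx)²)(nΣy² − (Σy)²)]
Numerator: 20×18236 − 616×605 = -7960
Denominator: √[(387080 − 379456)(377020 − 366025)] = √[7624 × 10995] = 9155.6474
r = -7960 / 9155.6474 ≈ -0.869

-0.869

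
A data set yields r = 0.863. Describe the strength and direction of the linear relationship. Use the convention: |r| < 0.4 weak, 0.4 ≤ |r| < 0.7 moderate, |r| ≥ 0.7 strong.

strong positive

r = 0.863 > 0 so the relationship is positive.
|r| = 0.863, which falls in the strong range.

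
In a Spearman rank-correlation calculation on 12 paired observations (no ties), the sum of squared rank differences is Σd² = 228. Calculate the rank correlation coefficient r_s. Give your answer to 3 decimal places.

ρ = 1 − 6Σd² / [n(n²−1)] = 1 − 6×228 / (12×143)
  = 1 − 1368/1716 = 1 − 0.7972 ≈ 0.203

0.203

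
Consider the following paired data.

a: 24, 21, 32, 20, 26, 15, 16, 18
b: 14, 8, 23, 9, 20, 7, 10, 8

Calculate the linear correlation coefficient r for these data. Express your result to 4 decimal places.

0.9174

n = 8, Σa = 172, Σb = 99, Σa² = 3922, Σb² = 1483, Σab = 2349
nΣab − ΣaΣb = 18792 − 17028 = 1764
nΣa² − (Σa)² = 31376 − 29584 = 1792; nΣb² − (Σb)² = 11864 − 9801 = 2063
r = 1764 / √(1792 × 2063) = 1764 / 1922.7314 ≈ 0.9174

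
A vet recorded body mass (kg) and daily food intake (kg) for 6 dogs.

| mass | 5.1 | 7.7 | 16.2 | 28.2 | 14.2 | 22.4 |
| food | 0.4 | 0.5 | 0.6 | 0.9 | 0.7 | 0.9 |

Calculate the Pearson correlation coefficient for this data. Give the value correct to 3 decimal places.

n = 6, Σx = 93.8, Σy = 4, Σx² = 1846.38, Σy² = 2.88, Σxy = 71.09
nΣxy − ΣxΣy = 426.54 − 375.2 = 51.34
nΣx² − (Σx)² = 11078.28 − 8798.44 = 2279.84; nΣy² − (Σy)² = 17.28 − 16 = 1.28
r = 51.34 / √(2279.84 × 1.28) = 51.34 / 54.0203 ≈ 0.950

0.950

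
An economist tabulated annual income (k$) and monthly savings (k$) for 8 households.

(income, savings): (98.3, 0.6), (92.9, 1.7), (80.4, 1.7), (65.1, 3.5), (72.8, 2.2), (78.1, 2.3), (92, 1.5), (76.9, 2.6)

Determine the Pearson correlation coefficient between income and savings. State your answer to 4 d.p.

n = 8, Σx = 656.5, Σy = 16.1, Σx² = 54772.53, Σy² = 37.53, Σxy = 1259.17
nΣxy − ΣxΣy = 10073.36 − 10569.65 = -496.29
nΣx² − (Σx)² = 438180.24 − 430992.25 = 7187.99; nΣy² − (Σy)² = 300.24 − 259.21 = 41.03
r = -496.29 / √(7187.99 × 41.03) = -496.29 / 543.0683 ≈ -0.9139

-0.9139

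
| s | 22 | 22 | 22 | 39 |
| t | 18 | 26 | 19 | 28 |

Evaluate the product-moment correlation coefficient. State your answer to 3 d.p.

n = 4, Σs = 105, Σt = 91, Σs² = 2973, Σt² = 2145, Σst = 2478
nΣst − ΣsΣt = 9912 − 9555 = 357
nΣs² − (Σs)² = 11892 − 11025 = 867; nΣt² − (Σt)² = 8580 − 8281 = 299
r = 357 / √(867 × 299) = 357 / 509.1493 ≈ 0.701

0.701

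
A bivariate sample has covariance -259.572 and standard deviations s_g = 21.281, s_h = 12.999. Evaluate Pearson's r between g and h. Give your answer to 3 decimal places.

-0.938

r = Cov(g,h) / (s_g · s_h) = -259.572 / (21.281 × 12.999)
  = -259.572 / 276.6317 ≈ -0.938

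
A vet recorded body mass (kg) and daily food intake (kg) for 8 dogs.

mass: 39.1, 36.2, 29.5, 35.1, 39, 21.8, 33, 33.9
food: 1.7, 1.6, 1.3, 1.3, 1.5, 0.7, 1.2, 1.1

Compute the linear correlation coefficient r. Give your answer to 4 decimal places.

0.8882

n = 8, Σx = 267.6, Σy = 10.4, Σx² = 9175.96, Σy² = 14.22, Σxy = 359.02
nΣxy − ΣxΣy = 2872.16 − 2783.04 = 89.12
nΣx² − (Σx)² = 73407.68 − 71609.76 = 1797.92; nΣy² − (Σy)² = 113.76 − 108.16 = 5.6
r = 89.12 / √(1797.92 × 5.6) = 89.12 / 100.3412 ≈ 0.8882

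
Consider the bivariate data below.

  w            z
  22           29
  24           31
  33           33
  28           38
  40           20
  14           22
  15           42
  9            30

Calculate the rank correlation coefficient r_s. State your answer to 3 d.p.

Rank w: 4, 5, 7, 6, 8, 2, 3, 1
Rank z: 3, 5, 6, 7, 1, 2, 8, 4
d = rank(w) − rank(z): 1, 0, 1, -1, 7, 0, -5, -3; Σd² = 86
ρ = 1 − 6Σd² / [n(n²−1)] = 1 − 6×86 / (8×63) = 1 − 516/504 ≈ -0.024

-0.024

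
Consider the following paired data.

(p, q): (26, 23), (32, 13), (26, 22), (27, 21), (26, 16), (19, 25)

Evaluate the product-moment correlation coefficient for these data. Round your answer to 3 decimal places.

n = 6, Σp = 156, Σq = 120, Σp² = 4142, Σq² = 2504, Σpq = 3044
nΣpq − ΣpΣq = 18264 − 18720 = -456
nΣp² − (Σp)² = 24852 − 24336 = 516; nΣq² − (Σq)² = 15024 − 14400 = 624
r = -456 / √(516 × 624) = -456 / 567.4363 ≈ -0.804

-0.804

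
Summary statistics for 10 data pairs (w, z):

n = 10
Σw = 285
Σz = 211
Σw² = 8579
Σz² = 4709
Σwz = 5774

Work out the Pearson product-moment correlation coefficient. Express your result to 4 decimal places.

-0.6994

r = (nΣwz − ΣwΣz) / √[(nΣw² − (Σw)²)(nΣz² − (Σz)²)]
Numerator: 10×5774 − 285×211 = -2395
Denominator: √[(85790 − 81225)(47090 − 44521)] = √[4565 × 2569] = 3424.5416
r = -2395 / 3424.5416 ≈ -0.6994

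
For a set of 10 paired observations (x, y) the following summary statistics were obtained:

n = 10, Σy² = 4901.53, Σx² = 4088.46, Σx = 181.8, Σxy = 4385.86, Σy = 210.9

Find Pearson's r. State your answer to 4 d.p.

0.9255

r = (nΣxy − ΣxΣy) / √[(nΣx² − (Σx)²)(nΣy² − (Σy)²)]
Numerator: 10×4385.86 − 181.8×210.9 = 5516.98
Denominator: √[(40884.6 − 33051.24)(49015.3 − 44478.81)] = √[7833.36 × 4536.49] = 5961.2045
r = 5516.98 / 5961.2045 ≈ 0.9255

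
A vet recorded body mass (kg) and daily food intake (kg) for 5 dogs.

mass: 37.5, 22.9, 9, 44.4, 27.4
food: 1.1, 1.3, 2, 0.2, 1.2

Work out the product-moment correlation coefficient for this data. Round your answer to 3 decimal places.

-0.940

n = 5, Σx = 141.2, Σy = 5.8, Σx² = 4733.78, Σy² = 8.38, Σxy = 130.78
nΣxy − ΣxΣy = 653.9 − 818.96 = -165.06
nΣx² − (Σx)² = 23668.9 − 19937.44 = 3731.46; nΣy² − (Σy)² = 41.9 − 33.64 = 8.26
r = -165.06 / √(3731.46 × 8.26) = -165.06 / 175.5616 ≈ -0.940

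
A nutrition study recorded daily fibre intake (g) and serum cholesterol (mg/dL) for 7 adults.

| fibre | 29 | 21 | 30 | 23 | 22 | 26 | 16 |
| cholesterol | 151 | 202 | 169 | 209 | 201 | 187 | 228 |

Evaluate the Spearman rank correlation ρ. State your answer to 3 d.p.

Rank fibre: 6, 2, 7, 4, 3, 5, 1
Rank cholesterol: 1, 5, 2, 6, 4, 3, 7
d = rank(fibre) − rank(cholesterol): 5, -3, 5, -2, -1, 2, -6; Σd² = 104
ρ = 1 − 6Σd² / [n(n²−1)] = 1 − 6×104 / (7×48) = 1 − 624/336 ≈ -0.857

-0.857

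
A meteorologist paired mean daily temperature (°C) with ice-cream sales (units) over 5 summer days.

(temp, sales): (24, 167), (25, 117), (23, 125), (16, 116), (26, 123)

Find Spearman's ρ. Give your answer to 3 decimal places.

Rank temp: 3, 4, 2, 1, 5
Rank sales: 5, 2, 4, 1, 3
d = rank(temp) − rank(sales): -2, 2, -2, 0, 2; Σd² = 16
ρ = 1 − 6Σd² / [n(n²−1)] = 1 − 6×16 / (5×24) = 1 − 96/120 ≈ 0.200

0.200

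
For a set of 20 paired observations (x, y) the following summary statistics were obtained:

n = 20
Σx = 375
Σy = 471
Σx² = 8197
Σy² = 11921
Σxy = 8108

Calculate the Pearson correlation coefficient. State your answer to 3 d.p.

-0.736

r = (nΣxy − ΣxΣy) / √[(nΣx² − (Σx)²)(nΣy² − (Σy)²)]
Numerator: 20×8108 − 375×471 = -14465
Denominator: √[(163940 − 140625)(238420 − 221841)] = √[23315 × 16579] = 19660.6049
r = -14465 / 19660.6049 ≈ -0.736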